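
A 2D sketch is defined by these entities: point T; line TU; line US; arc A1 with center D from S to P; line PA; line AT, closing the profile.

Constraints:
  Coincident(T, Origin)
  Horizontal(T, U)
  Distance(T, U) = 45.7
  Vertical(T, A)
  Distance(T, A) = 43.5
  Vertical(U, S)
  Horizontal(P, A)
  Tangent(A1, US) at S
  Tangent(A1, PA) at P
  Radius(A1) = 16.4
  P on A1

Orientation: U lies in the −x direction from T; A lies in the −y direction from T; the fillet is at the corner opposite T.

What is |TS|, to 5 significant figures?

53.131

The virtual corner opposite T is at (-45.700, -43.500). Since A1 is tangent to US there, DS ⟂ US and A1 meets PA tangentially, so DP is at right angles to PA, with radius 16.4, so the center D sits 16.4 in from both sides at D = (-29.300, -27.100). That places the tangent points at S = (-45.700, -27.100) on US and P = (-29.300, -43.500) on PA. Then |TS| = |S − T| = 53.131.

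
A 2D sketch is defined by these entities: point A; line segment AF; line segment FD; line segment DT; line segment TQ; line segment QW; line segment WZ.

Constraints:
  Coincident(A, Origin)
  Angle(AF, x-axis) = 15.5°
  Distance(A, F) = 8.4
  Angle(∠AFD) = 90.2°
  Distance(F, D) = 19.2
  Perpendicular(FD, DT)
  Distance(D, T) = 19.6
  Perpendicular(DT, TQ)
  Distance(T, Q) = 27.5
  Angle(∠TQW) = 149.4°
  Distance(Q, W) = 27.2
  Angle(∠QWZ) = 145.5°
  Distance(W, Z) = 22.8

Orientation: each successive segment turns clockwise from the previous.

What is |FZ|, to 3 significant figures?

43.9

A is at the origin; AF runs at 15.5° with length 8.4, so F = (8.09, 2.24). ∠AFD = 90.2° gives FD at -74.3° from the x-axis; with |FD| = 19.2, D = (13.3, -16.2). FD ⟂ DT, so DT runs at -164°; with |DT| = 19.6, T = (-5.58, -21.5). DT is perpendicular to TQ, so TQ runs at 106°; with |TQ| = 27.5, Q = (-13.0, 4.93). ∠TQW = 149.4° gives QW at 75.1° from the x-axis; with |QW| = 27.2, W = (-6.03, 31.2). ∠QWZ = 145.5° gives WZ at 40.6° from the x-axis; with |WZ| = 22.8, Z = (11.3, 46.1). Then |FZ| = |Z − F| = 43.9.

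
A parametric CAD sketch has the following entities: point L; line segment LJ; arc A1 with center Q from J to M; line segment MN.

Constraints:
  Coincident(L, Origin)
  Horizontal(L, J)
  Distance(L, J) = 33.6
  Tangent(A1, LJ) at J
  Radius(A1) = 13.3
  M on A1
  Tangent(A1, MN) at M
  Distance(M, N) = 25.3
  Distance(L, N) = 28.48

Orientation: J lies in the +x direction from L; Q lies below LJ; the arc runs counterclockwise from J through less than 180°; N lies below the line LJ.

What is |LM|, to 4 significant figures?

23.27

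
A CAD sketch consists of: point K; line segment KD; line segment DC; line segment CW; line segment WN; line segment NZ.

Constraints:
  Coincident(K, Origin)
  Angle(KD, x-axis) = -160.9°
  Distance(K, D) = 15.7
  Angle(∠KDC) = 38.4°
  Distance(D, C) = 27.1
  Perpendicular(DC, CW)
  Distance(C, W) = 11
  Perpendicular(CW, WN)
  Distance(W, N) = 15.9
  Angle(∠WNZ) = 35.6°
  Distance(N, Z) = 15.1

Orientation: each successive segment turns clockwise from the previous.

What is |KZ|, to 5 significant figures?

13.481

K is at the origin; KD runs at -160.9° with length 15.7, so D = (-14.836, -5.1373). ∠KDC = 38.4° gives DC at 57.500° from the x-axis; with |DC| = 27.1, C = (-0.27488, 17.719). DC ⟂ CW, so CW runs at -32.500°; with |CW| = 11.0, W = (9.0024, 11.808). The perpendicularity gives WN at right angles to CW, so WN runs at -122.50°; with |WN| = 15.9, N = (0.45936, -1.6016). ∠WNZ = 35.6° gives NZ at 93.100° from the x-axis; with |NZ| = 15.1, Z = (-0.35723, 13.476). Then |KZ| = |Z − K| = 13.481.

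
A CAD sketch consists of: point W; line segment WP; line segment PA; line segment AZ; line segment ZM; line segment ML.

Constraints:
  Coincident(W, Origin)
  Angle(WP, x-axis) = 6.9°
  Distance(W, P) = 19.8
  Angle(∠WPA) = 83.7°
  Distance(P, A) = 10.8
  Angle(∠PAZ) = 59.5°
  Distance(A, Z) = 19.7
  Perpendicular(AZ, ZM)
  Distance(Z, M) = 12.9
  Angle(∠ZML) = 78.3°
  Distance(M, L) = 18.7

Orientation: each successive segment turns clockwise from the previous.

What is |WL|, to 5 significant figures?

23.107

W is at the origin; WP runs at 6.9° with length 19.8, so P = (19.657, 2.3787). ∠WPA = 83.7° gives PA at -89.400° from the x-axis; with |PA| = 10.8, A = (19.770, -8.4207). ∠PAZ = 59.5° gives AZ at 150.10° from the x-axis; with |AZ| = 19.7, Z = (2.6918, 1.3995). The perpendicularity gives ZM at right angles to AZ, so ZM runs at 60.100°; with |ZM| = 12.9, M = (9.1223, 12.582). ∠ZML = 78.3° gives ML at -41.600° from the x-axis; with |ML| = 18.7, L = (23.106, 0.16706). Then |WL| = |L − W| = 23.107.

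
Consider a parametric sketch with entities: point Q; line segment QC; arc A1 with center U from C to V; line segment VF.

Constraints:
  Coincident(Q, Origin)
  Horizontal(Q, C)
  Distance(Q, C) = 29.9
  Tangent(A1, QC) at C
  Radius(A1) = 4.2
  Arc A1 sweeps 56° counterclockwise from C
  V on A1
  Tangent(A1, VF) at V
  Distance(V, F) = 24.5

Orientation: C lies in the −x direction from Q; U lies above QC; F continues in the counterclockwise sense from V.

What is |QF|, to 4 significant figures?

25.55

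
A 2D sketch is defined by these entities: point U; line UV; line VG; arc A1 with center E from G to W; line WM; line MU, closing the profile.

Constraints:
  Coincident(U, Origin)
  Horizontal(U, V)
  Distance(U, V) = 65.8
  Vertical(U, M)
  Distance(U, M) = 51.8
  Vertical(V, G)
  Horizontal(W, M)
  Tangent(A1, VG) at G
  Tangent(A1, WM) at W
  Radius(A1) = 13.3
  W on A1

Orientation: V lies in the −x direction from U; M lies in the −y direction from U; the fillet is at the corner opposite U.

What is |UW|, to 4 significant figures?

73.75

U is at the origin; UV is horizontal with |UV| = 65.8 and V on the −x side, so V = (-65.80, 0.000). UM is vertical with |UM| = 51.8 and M on the −y side, so M = (0.000, -51.80). The virtual corner opposite U is at (-65.80, -51.80). Since A1 is tangent to VG there, EG ⟂ VG and A1 meets WM tangentially, so EW is at right angles to WM, with radius 13.3, so the center E sits 13.3 in from both sides at E = (-52.50, -38.50). That places the tangent points at G = (-65.80, -38.50) on VG and W = (-52.50, -51.80) on WM. Then |UW| = |W − U| = 73.75.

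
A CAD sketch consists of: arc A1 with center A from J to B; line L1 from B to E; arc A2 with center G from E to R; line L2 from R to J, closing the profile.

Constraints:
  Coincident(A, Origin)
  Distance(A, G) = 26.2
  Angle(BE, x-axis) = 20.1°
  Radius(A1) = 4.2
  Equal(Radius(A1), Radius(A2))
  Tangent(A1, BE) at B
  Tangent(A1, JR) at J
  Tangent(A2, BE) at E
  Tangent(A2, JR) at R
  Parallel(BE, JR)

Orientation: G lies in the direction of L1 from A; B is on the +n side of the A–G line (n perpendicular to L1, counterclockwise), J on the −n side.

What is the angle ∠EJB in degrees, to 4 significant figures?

72.22°

The slot axis is L1's direction at 20.1°, so u = (cos 20.1°, sin 20.1°) = (0.9391, 0.3437) and n = (−sin 20.1°, cos 20.1°) = (-0.3437, 0.9391). A is at the origin and G lies 26.2 along u from A, so G = 26.2·u = (24.60, 9.004). Tangency of A1 to both parallel lines with radius 4.2 puts B and J at A ± 4.2·n: B = (-1.443, 3.944), J = (1.443, -3.944). Equal radii place E and R the same way about G: E = G + 4.2·n = (23.16, 12.95), R = G − 4.2·n = (26.05, 5.060). Then cos ∠EJB = JE·JB / (|JE||JB|), giving 72.22°.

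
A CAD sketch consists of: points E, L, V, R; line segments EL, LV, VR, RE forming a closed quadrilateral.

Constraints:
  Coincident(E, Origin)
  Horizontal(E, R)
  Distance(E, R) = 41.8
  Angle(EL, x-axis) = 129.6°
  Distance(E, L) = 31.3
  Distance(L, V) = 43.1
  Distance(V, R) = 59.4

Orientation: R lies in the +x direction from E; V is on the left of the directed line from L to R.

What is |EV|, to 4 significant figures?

53.53

Checks: |LV| = 43.10 ✓; |VR| = 59.40 ✓.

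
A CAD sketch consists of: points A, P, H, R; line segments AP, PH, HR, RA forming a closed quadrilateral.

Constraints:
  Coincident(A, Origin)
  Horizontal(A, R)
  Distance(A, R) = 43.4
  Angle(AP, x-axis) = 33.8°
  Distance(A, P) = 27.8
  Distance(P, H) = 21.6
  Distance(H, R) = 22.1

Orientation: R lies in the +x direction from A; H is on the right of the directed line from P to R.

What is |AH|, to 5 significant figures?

22.991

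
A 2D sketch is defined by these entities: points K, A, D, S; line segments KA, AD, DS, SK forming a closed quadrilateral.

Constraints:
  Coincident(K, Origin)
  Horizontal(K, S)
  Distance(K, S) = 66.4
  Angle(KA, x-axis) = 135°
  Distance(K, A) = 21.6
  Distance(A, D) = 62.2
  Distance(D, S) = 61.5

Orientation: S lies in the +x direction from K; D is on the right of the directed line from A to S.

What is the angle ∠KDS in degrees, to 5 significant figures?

77.643°

Checks: |KS| = 66.40 ✓; |KA| = 21.60 ✓; |AD| = 62.20 ✓; |DS| = 61.50 ✓.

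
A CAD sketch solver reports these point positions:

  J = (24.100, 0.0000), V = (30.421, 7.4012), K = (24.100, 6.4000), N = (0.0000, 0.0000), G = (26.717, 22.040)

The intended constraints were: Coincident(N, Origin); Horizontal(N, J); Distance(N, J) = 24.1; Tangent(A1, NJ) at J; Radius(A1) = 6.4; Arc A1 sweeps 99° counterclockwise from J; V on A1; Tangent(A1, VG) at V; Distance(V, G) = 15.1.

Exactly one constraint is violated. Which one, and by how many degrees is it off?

Tangent(A1, VG) at V — off by 5.20°.

N = (0.00, 0.00) ✓; N.y = 0.00, J.y = 0.00 ✓; |NJ| = 24.10 ✓; ∠(KJ, JN) = 90.00° ✓; |KJ| = 6.400 ✓; bearing(K→V) − bearing(K→J) = 99.00° ✓; |KV| = 6.400 ✓; ∠(KV, VG) = 84.80° ✗; |VG| = 15.10 ✓.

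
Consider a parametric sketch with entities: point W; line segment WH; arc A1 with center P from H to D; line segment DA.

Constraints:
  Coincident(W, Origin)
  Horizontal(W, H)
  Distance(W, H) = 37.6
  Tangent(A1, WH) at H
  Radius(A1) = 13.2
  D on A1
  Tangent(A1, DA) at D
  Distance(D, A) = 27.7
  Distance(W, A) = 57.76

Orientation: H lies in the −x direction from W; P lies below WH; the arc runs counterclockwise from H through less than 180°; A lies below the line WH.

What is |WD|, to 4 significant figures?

52.99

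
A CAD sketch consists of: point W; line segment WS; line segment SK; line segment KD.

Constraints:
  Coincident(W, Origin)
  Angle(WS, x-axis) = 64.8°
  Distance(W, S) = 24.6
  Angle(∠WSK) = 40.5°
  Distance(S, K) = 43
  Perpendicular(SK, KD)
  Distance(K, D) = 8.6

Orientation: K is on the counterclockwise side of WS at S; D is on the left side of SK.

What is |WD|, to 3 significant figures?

25.4

W is at the origin; WS runs at 64.8° with length 24.6, so S = 24.6·(cos 64.8°, sin 64.8°) = (10.5, 22.3). ∠WSK = 40.5°, so SK runs at 64.8° + (180° − 40.5°) = 204° from the x-axis; with |SK| = 43.0, K = S + 43.0·(cos 204°, sin 204°) = (-28.7, 4.56). SK ⟂ KD; with |KD| = 8.6 on the left of SK, D = K + 8.6·(0.412, -0.911) = (-25.2, -3.27). Then |WD| = |D − W| = 25.4.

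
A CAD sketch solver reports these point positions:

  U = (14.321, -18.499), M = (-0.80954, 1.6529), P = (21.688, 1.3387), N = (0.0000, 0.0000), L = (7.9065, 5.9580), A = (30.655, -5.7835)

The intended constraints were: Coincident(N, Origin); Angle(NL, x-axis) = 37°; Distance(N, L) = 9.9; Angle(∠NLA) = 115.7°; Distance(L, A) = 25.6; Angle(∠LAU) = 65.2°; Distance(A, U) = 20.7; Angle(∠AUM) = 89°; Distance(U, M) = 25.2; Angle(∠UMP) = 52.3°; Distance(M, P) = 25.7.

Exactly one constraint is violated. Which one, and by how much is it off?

Distance(M, P) = 25.7 — off by 3.20.

N = (0.00, 0.00) ✓; NL at 37.00° ✓; |NL| = 9.900 ✓; ∠NLA = 115.7° ✓; |LA| = 25.60 ✓; ∠LAU = 65.20° ✓; |AU| = 20.70 ✓; ∠AUM = 89.00° ✓; |UM| = 25.20 ✓; ∠UMP = 52.30° ✓; |MP| = 22.50 ✗.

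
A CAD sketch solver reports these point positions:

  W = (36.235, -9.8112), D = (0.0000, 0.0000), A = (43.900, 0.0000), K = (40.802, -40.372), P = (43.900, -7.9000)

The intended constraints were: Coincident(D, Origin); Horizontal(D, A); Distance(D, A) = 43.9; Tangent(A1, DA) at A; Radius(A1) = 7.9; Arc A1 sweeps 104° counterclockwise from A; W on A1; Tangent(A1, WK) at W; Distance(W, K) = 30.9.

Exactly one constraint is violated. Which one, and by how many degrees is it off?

Tangent(A1, WK) at W — off by 5.50°.

D = (0.00, 0.00) ✓; D.y = 0.00, A.y = 0.00 ✓; |DA| = 43.90 ✓; ∠(PA, AD) = 90.00° ✓; |PA| = 7.900 ✓; bearing(P→W) − bearing(P→A) = 104.0° ✓; |PW| = 7.900 ✓; ∠(PW, WK) = 95.50° ✗; |WK| = 30.90 ✓.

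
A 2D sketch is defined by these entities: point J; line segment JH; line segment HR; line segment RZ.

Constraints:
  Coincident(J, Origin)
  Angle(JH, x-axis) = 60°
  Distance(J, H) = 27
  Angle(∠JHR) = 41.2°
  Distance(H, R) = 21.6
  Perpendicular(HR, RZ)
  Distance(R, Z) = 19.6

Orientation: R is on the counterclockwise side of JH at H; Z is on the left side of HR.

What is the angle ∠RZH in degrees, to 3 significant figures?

47.8°

J is at the origin; JH runs at 60.0° with length 27.0, so H = 27.0·(cos 60.0°, sin 60.0°) = (13.5, 23.4). ∠JHR = 41.2°, so HR runs at 60.0° + (180° − 41.2°) = 199° from the x-axis; with |HR| = 21.6, R = H + 21.6·(cos 199°, sin 199°) = (-6.95, 16.4). HR ⟂ RZ; with |RZ| = 19.6 on the left of HR, Z = R + 19.6·(0.322, -0.947) = (-0.631, -2.13). Then cos ∠RZH = ZR·ZH / (|ZR||ZH|), giving 47.8°.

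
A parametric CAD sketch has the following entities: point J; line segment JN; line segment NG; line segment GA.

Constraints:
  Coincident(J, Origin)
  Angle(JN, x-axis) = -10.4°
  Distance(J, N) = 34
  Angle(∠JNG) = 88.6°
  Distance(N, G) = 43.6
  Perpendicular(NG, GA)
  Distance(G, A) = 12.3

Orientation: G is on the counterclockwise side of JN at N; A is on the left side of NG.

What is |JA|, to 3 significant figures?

48.0

J is at the origin; JN runs at -10.4° with length 34.0, so N = 34.0·(cos -10.4°, sin -10.4°) = (33.4, -6.14). ∠JNG = 88.6°, so NG runs at -10.4° + (180° − 88.6°) = 81.0° from the x-axis; with |NG| = 43.6, G = N + 43.6·(cos 81.0°, sin 81.0°) = (40.3, 36.9). NG is perpendicular to GA; with |GA| = 12.3 on the left of NG, A = G + 12.3·(-0.988, 0.156) = (28.1, 38.8). Then |JA| = |A − J| = 48.0.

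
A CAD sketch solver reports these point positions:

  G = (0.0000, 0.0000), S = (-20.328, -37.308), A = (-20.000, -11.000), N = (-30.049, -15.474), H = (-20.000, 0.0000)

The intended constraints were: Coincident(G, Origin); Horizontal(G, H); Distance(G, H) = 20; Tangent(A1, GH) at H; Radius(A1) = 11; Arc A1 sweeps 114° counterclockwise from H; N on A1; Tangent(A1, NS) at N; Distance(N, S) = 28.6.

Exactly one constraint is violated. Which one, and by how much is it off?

Distance(N, S) = 28.6 — off by 4.70.

G = (0.00, 0.00) ✓; G.y = 0.00, H.y = 0.00 ✓; |GH| = 20.00 ✓; ∠(AH, HG) = 90.00° ✓; |AH| = 11.00 ✓; bearing(A→N) − bearing(A→H) = 114.0° ✓; |AN| = 11.00 ✓; ∠(AN, NS) = 90.00° ✓; |NS| = 23.90 ✗.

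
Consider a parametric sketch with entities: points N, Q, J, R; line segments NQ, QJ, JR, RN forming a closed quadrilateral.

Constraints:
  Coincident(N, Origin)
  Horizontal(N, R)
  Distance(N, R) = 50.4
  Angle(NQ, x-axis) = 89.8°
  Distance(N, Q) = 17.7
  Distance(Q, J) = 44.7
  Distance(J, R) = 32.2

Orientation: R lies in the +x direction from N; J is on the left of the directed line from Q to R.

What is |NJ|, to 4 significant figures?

52.88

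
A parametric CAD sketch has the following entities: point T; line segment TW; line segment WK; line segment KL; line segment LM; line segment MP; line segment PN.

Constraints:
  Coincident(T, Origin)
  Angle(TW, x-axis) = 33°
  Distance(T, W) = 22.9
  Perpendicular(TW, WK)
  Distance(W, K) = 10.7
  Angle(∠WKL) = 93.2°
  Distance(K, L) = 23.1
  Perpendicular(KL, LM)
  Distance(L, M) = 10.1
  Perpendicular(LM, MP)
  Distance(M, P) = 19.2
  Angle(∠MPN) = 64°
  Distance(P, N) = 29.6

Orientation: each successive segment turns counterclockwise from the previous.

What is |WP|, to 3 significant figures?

4.53

T is at the origin; TW runs at 33.0° with length 22.9, so W = (19.2, 12.5). TW is perpendicular to WK, so WK runs at 123°; with |WK| = 10.7, K = (13.4, 21.4). ∠WKL = 93.2° gives KL at -150° from the x-axis; with |KL| = 23.1, L = (-6.67, 9.97). The perpendicularity gives LM at right angles to KL, so LM runs at -60.2°; with |LM| = 10.1, M = (-1.65, 1.20). LM ⟂ MP, so MP runs at 29.8°; with |MP| = 19.2, P = (15.0, 10.7). Then |WP| = |P − W| = 4.53.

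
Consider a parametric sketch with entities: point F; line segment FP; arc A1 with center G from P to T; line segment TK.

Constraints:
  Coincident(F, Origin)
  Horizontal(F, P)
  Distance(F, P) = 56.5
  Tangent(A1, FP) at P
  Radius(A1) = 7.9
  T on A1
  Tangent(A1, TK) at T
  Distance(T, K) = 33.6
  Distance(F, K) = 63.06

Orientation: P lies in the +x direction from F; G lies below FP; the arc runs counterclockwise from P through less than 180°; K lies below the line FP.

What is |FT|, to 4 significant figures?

49.21

Checks: ∠(GP, PF) = 90.00° ✓; |GT| = 7.900 ✓; ∠(GT, TK) = 90.00° ✓; |TK| = 33.60 ✓; |FK| = 63.06 ✓.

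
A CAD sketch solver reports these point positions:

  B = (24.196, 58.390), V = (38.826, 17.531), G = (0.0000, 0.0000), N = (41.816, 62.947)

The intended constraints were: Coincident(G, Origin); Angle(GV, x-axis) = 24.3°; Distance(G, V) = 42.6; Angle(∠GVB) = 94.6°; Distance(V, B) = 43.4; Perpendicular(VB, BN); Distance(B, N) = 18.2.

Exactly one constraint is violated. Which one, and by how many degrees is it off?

Perpendicular(VB, BN) — off by 5.20°.

G = (0.00, 0.00) ✓; GV at 24.30° ✓; |GV| = 42.60 ✓; ∠GVB = 94.60° ✓; |VB| = 43.40 ✓; ∠(VB, BN) = 95.20° ✗; |BN| = 18.20 ✓.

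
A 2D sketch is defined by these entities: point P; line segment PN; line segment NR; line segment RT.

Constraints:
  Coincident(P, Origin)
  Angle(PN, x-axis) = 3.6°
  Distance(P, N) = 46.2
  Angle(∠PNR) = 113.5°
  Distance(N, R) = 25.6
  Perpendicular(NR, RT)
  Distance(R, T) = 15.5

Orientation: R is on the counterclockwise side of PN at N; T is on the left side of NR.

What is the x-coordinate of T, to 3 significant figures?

40.2

P is at the origin; PN runs at 3.6° with length 46.2, so N = 46.2·(cos 3.6°, sin 3.6°) = (46.1, 2.90). ∠PNR = 113.5°, so NR runs at 3.6° + (180° − 113.5°) = 70.1° from the x-axis; with |NR| = 25.6, R = N + 25.6·(cos 70.1°, sin 70.1°) = (54.8, 27.0). The perpendicularity gives RT at right angles to NR; with |RT| = 15.5 on the left of NR, T = R + 15.5·(-0.940, 0.340) = (40.2, 32.2). So T.x = 40.2.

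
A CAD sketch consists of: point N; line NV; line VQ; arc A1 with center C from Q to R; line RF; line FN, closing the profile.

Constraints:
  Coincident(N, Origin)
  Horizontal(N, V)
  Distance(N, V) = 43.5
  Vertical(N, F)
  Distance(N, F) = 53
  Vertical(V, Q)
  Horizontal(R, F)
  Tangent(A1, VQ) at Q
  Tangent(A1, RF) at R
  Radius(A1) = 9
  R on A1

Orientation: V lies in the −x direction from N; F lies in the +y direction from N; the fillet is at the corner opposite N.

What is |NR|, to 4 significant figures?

63.24

N is at the origin; N and V share the same y with |NV| = 43.5 and V on the −x side, so V = (-43.50, 0.000). N and F share the same x with |NF| = 53.0 and F on the +y side, so F = (0.000, 53.00). The virtual corner opposite N is at (-43.50, 53.00). Tangency of A1 to VQ means the radius CQ is perpendicular to VQ and since A1 is tangent to RF there, CR ⟂ RF, with radius 9.0, so the center C sits 9.0 in from both sides at C = (-34.50, 44.00). That places the tangent points at Q = (-43.50, 44.00) on VQ and R = (-34.50, 53.00) on RF. Then |NR| = |R − N| = 63.24.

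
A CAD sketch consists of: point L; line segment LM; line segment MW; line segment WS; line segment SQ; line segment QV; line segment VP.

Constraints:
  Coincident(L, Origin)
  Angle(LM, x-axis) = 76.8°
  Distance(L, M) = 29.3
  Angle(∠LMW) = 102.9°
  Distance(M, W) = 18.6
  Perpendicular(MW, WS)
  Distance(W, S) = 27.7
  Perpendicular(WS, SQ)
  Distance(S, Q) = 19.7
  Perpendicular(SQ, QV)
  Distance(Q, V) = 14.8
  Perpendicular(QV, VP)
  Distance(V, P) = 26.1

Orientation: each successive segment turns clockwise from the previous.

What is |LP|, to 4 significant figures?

35.22

The perpendicularity gives QV at right angles to SQ, so QV runs at 89.70°; with |QV| = 14.8, V = (5.523, 15.63). The perpendicularity gives VP at right angles to QV, so VP runs at -0.3000°; with |VP| = 26.1, P = (31.62, 15.50). Then |LP| = |P − L| = 35.22.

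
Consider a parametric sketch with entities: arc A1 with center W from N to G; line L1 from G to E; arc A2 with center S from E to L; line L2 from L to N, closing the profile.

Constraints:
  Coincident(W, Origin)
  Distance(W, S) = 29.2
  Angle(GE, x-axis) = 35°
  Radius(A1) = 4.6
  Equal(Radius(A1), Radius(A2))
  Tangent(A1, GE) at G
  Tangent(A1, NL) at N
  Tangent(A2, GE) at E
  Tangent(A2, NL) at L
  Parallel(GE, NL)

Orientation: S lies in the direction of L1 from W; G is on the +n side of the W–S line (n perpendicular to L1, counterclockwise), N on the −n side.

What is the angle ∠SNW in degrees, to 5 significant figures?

81.048°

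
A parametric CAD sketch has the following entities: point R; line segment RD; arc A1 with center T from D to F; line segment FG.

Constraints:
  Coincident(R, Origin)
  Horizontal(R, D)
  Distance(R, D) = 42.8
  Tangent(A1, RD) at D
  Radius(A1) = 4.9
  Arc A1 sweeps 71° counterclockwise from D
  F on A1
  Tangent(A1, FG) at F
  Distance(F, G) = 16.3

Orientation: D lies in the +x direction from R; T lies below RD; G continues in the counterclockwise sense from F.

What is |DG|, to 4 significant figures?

21.19

R is at the origin; RD is horizontal with |RD| = 42.8 and D on the +x side, so D = (42.80, 0.000). Tangency of A1 to RD means the radius TD is perpendicular to RD, so T = D + (0, -4.9) = (42.80, -4.900). On A1, D sits at bearing 90° from T; a 71° counterclockwise sweep puts F at bearing 161°, so F = T + 4.9·(cos 161°, sin 161°) = (38.17, -3.305). The tangent condition forces TF to be normal to FG, so FG runs along (−sin 161°, cos 161°); with |FG| = 16.3, G = (32.86, -18.72). Then |DG| = |G − D| = 21.19.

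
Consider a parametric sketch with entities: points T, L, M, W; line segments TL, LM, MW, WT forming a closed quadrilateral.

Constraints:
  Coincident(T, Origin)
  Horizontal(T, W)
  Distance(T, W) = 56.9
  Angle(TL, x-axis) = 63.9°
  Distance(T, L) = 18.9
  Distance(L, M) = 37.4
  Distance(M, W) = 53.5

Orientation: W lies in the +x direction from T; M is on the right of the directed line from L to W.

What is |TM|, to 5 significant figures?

21.734

Checks: |LM| = 37.40 ✓; |MW| = 53.50 ✓.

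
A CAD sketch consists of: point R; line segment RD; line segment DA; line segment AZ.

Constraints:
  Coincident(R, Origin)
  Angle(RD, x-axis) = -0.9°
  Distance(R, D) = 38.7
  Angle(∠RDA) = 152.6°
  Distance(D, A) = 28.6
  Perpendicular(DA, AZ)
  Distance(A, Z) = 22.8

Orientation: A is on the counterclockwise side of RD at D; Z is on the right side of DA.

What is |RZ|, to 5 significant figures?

74.919

R is at the origin; RD runs at -0.9° with length 38.7, so D = 38.7·(cos -0.9°, sin -0.9°) = (38.695, -0.60787). ∠RDA = 152.6°, so DA runs at -0.9° + (180° − 152.6°) = 26.500° from the x-axis; with |DA| = 28.6, A = D + 28.6·(cos 26.500°, sin 26.500°) = (64.290, 12.153). DA ⟂ AZ; with |AZ| = 22.8 on the right of DA, Z = A + 22.8·(0.44620, -0.89493) = (74.464, -8.2511). Then |RZ| = |Z − R| = 74.919.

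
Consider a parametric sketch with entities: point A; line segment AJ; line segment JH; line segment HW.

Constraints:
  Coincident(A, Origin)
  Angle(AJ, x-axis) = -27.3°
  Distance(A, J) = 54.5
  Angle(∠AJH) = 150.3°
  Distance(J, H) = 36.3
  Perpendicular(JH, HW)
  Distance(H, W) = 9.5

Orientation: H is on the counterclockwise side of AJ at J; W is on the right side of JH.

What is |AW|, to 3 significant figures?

91.3

A is at the origin; AJ runs at -27.3° with length 54.5, so J = 54.5·(cos -27.3°, sin -27.3°) = (48.4, -25.0). ∠AJH = 150.3°, so JH runs at -27.3° + (180° − 150.3°) = 2.40° from the x-axis; with |JH| = 36.3, H = J + 36.3·(cos 2.40°, sin 2.40°) = (84.7, -23.5). The perpendicularity gives HW at right angles to JH; with |HW| = 9.5 on the right of JH, W = H + 9.5·(0.0419, -0.999) = (85.1, -33.0). Then |AW| = |W − A| = 91.3.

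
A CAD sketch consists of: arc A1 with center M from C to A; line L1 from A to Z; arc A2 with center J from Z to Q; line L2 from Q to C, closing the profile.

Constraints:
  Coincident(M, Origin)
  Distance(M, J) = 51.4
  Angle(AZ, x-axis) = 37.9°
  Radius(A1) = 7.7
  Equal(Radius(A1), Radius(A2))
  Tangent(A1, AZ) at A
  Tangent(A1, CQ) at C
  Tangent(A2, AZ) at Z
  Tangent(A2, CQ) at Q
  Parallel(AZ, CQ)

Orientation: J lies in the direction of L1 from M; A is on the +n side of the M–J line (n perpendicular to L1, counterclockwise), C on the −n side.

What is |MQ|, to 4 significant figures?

51.97

The slot axis is L1's direction at 37.9°, so u = (cos 37.9°, sin 37.9°) = (0.7891, 0.6143) and n = (−sin 37.9°, cos 37.9°) = (-0.6143, 0.7891). M is at the origin and J lies 51.4 along u from M, so J = 51.4·u = (40.56, 31.57). Tangency of A1 to both parallel lines with radius 7.7 puts A and C at M ± 7.7·n: A = (-4.730, 6.076), C = (4.730, -6.076). Equal radii place Z and Q the same way about J: Z = J + 7.7·n = (35.83, 37.65), Q = J − 7.7·n = (45.29, 25.50). Then |MQ| = |Q − M| = 51.97.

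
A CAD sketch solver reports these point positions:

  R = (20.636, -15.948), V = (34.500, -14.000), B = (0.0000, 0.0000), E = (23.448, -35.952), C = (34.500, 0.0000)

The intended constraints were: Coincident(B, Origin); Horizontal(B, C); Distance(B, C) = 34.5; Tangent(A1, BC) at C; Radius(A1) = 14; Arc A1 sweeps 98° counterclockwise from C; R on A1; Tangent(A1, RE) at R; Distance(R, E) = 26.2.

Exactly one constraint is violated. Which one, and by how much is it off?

Distance(R, E) = 26.2 — off by 6.00.

B = (0.00, 0.00) ✓; B.y = 0.00, C.y = 0.00 ✓; |BC| = 34.50 ✓; ∠(VC, CB) = 90.00° ✓; |VC| = 14.00 ✓; bearing(V→R) − bearing(V→C) = 98.00° ✓; |VR| = 14.00 ✓; ∠(VR, RE) = 90.00° ✓; |RE| = 20.20 ✗.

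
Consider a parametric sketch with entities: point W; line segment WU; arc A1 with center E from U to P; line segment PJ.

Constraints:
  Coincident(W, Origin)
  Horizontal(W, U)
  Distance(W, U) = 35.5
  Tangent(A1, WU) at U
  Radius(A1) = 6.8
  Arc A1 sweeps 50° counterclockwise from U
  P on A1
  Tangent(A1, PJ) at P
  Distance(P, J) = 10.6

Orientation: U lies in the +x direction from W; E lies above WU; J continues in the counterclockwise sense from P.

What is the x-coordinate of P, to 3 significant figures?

40.7

W is at the origin; WU is horizontal with |WU| = 35.5 and U on the +x side, so U = (35.5, 0.00). Tangency of A1 to WU means the radius EU is perpendicular to WU, so E = U + (0, 6.8) = (35.5, 6.80). On A1, U sits at bearing -90° from E; a 50° counterclockwise sweep puts P at bearing -40°, so P = E + 6.8·(cos -40°, sin -40°) = (40.7, 2.43). So P.x = 40.7.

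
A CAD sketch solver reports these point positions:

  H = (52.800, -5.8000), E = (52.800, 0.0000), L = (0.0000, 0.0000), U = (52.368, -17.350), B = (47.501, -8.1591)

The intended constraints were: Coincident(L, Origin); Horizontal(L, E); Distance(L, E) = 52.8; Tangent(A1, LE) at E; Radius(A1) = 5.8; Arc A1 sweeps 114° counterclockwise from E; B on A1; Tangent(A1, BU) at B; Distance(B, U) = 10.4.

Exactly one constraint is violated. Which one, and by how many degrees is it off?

Tangent(A1, BU) at B — off by 3.90°.

L = (0.00, 0.00) ✓; L.y = 0.00, E.y = 0.00 ✓; |LE| = 52.80 ✓; ∠(HE, EL) = 90.00° ✓; |HE| = 5.800 ✓; bearing(H→B) − bearing(H→E) = 114.0° ✓; |HB| = 5.800 ✓; ∠(HB, BU) = 86.10° ✗; |BU| = 10.40 ✓.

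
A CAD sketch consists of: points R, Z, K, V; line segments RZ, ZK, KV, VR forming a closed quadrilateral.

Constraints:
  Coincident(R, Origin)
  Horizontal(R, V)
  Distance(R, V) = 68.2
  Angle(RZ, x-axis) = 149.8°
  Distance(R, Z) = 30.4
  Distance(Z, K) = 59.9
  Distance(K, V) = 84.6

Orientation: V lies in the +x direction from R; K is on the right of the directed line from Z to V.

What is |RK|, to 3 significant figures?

41.4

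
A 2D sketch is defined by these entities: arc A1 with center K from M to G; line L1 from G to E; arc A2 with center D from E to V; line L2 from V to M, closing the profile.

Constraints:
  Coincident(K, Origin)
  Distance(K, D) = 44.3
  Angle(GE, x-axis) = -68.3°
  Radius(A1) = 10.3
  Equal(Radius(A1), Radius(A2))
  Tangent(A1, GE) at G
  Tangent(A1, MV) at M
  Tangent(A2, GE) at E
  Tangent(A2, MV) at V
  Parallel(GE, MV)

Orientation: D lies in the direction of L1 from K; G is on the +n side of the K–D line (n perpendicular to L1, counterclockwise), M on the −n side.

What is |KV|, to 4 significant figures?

45.48

The slot axis is L1's direction at -68.3°, so u = (cos -68.3°, sin -68.3°) = (0.3697, -0.9291) and n = (−sin -68.3°, cos -68.3°) = (0.9291, 0.3697). K is at the origin and D lies 44.3 along u from K, so D = 44.3·u = (16.38, -41.16). Tangency of A1 to both parallel lines with radius 10.3 puts G and M at K ± 10.3·n: G = (9.570, 3.808), M = (-9.570, -3.808). Equal radii place E and V the same way about D: E = D + 10.3·n = (25.95, -37.35), V = D − 10.3·n = (6.810, -44.97). Then |KV| = |V − K| = 45.48.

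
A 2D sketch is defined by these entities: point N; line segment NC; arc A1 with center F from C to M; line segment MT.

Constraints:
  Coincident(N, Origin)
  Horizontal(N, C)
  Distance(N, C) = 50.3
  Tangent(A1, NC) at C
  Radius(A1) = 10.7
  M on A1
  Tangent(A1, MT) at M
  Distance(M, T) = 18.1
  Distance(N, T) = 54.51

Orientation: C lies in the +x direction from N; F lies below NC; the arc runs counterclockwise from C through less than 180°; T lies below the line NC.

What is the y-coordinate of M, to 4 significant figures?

-13.56

Checks: ∠(FC, CN) = 90.00° ✓; |FM| = 10.70 ✓; ∠(FM, MT) = 90.00° ✓; |MT| = 18.10 ✓; |NT| = 54.51 ✓.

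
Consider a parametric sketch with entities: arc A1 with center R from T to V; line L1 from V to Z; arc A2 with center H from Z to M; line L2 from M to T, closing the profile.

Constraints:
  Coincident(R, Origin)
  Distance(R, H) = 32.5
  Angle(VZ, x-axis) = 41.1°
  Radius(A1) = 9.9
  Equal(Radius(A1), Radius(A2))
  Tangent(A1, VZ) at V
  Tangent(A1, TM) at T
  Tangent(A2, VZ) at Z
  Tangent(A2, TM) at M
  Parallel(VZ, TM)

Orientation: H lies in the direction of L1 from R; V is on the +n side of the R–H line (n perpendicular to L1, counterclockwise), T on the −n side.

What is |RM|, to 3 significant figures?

34.0

The slot axis is L1's direction at 41.1°, so u = (cos 41.1°, sin 41.1°) = (0.754, 0.657) and n = (−sin 41.1°, cos 41.1°) = (-0.657, 0.754). R is at the origin and H lies 32.5 along u from R, so H = 32.5·u = (24.5, 21.4). Tangency of A1 to both parallel lines with radius 9.9 puts V and T at R ± 9.9·n: V = (-6.51, 7.46), T = (6.51, -7.46). Equal radii place Z and M the same way about H: Z = H + 9.9·n = (18.0, 28.8), M = H − 9.9·n = (31.0, 13.9). Then |RM| = |M − R| = 34.0.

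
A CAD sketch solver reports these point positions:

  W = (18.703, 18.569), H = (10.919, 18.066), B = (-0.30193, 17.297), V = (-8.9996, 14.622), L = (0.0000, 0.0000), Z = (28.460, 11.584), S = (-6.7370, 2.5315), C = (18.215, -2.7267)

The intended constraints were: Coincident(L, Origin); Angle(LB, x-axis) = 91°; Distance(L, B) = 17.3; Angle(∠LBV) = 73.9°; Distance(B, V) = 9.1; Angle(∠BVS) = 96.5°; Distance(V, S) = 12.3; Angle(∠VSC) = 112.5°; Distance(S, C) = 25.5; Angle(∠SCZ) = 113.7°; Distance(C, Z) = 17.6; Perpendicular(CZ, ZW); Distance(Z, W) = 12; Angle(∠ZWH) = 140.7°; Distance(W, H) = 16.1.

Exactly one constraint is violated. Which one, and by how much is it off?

Distance(W, H) = 16.1 — off by 8.30.

L = (0.00, 0.00) ✓; LB at 91.00° ✓; |LB| = 17.30 ✓; ∠LBV = 73.90° ✓; |BV| = 9.100 ✓; ∠BVS = 96.50° ✓; |VS| = 12.30 ✓; ∠VSC = 112.5° ✓; |SC| = 25.50 ✓; ∠SCZ = 113.7° ✓; |CZ| = 17.60 ✓; ∠(CZ, ZW) = 90.00° ✓; |ZW| = 12.00 ✓; ∠ZWH = 140.7° ✓; |WH| = 7.800 ✗.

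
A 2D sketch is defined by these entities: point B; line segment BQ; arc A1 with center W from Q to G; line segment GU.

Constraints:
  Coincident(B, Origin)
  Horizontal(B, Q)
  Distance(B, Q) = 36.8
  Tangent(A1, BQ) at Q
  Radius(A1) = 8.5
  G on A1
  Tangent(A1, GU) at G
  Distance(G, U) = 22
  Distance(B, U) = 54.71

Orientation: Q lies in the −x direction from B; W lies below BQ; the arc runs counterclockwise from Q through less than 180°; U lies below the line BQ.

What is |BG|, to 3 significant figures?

46.1

B is at the origin; B and Q share the same y with |BQ| = 36.8 and Q on the −x side, so Q = (-36.8, 0.00). Since A1 is tangent to BQ there, WQ ⟂ BQ, so W = Q + (0, -8.5) = (-36.8, -8.50). Since WG ⟂ GU (tangency), |WU| = √(8.5² + 22.0²) = 23.6 regardless of where G sits on A1. So U lies on both circle(B, 54.71) and circle(W, 23.6); the below-BQ intersection is U = (-45.5, -30.4). G is the foot of the tangent from U: G = (-45.3, -8.44).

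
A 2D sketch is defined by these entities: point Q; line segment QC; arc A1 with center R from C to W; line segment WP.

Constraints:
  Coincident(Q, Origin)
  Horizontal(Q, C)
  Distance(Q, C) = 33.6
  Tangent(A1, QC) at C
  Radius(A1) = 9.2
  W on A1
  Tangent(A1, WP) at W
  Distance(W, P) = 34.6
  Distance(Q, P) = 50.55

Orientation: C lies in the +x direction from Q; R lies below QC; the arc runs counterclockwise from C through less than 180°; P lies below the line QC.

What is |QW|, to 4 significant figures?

26.13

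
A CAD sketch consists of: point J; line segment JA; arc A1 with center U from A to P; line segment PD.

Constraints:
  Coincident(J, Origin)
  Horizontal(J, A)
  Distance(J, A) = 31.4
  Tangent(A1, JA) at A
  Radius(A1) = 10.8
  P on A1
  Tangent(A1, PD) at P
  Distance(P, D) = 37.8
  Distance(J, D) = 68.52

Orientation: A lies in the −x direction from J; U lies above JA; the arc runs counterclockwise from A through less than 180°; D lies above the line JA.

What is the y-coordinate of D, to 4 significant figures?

43.90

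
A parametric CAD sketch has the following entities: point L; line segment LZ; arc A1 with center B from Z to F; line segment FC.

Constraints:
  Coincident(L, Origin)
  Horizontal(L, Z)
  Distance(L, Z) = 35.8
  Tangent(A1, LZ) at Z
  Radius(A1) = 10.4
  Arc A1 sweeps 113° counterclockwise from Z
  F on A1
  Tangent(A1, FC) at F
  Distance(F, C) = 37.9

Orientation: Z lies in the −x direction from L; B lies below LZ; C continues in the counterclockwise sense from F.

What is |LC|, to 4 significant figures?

58.05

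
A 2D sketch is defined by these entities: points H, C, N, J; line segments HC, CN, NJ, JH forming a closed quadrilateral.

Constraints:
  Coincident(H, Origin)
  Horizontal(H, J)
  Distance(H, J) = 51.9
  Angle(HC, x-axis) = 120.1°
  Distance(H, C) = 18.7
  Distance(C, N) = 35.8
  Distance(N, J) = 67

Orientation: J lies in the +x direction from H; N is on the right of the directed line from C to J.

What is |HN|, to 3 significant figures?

23.0

Checks: |CN| = 35.80 ✓; |NJ| = 67.00 ✓.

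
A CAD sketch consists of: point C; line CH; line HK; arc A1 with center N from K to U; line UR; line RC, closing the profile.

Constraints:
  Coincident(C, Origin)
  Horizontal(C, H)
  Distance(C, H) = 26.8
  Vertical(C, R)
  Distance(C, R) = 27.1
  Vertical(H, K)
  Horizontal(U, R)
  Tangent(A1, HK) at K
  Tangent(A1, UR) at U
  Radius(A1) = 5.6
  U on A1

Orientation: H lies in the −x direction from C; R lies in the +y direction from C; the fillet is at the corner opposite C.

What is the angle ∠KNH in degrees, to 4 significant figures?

75.40°

The virtual corner opposite C is at (-26.80, 27.10). Tangency of A1 to HK means the radius NK is perpendicular to HK and the tangent condition forces NU to be normal to UR, with radius 5.6, so the center N sits 5.6 in from both sides at N = (-21.20, 21.50). That places the tangent points at K = (-26.80, 21.50) on HK and U = (-21.20, 27.10) on UR. Then cos ∠KNH = NK·NH / (|NK||NH|), giving 75.40°.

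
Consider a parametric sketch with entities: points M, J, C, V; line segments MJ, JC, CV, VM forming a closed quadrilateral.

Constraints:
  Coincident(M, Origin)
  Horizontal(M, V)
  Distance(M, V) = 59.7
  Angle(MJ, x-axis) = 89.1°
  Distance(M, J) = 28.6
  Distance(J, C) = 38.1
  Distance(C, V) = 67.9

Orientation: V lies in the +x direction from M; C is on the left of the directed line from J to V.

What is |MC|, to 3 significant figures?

63.1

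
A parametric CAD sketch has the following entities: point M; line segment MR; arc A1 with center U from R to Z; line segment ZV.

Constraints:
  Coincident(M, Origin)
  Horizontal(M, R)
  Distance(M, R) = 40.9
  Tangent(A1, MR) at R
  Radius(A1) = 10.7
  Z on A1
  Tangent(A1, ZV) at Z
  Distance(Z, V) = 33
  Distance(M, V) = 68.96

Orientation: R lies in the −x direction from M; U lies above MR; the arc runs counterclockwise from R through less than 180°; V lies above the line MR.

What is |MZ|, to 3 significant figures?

37.2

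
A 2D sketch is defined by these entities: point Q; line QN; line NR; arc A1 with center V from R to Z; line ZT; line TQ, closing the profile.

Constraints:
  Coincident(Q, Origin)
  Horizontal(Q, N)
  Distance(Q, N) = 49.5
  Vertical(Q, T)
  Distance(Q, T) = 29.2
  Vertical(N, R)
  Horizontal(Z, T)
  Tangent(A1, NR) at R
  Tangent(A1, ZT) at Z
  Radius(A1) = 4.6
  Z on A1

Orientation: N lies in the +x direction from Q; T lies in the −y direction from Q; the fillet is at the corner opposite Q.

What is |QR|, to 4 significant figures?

55.28

The virtual corner opposite Q is at (49.50, -29.20). Since A1 is tangent to NR there, VR ⟂ NR and since A1 is tangent to ZT there, VZ ⟂ ZT, with radius 4.6, so the center V sits 4.6 in from both sides at V = (44.90, -24.60). That places the tangent points at R = (49.50, -24.60) on NR and Z = (44.90, -29.20) on ZT. Then |QR| = |R − Q| = 55.28.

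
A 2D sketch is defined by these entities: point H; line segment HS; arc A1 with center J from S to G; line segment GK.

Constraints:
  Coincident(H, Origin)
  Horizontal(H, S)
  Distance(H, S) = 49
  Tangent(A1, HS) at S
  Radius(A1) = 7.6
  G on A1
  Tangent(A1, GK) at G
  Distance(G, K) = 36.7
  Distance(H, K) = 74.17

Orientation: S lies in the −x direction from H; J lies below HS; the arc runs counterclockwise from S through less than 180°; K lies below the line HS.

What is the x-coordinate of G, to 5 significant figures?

-56.563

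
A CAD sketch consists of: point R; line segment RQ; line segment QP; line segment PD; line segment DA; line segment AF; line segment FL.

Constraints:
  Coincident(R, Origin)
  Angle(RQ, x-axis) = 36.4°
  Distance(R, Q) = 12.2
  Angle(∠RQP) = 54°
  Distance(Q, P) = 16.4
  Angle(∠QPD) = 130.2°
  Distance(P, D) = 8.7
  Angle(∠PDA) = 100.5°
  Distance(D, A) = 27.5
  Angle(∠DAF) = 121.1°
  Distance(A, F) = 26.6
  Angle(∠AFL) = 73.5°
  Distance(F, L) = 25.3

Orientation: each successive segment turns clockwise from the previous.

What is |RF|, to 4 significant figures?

32.23

R is at the origin; RQ runs at 36.4° with length 12.2, so Q = (9.820, 7.240). ∠RQP = 54.0° gives QP at -89.60° from the x-axis; with |QP| = 16.4, P = (9.934, -9.160). ∠QPD = 130.2° gives PD at -139.4° from the x-axis; with |PD| = 8.7, D = (3.329, -14.82). ∠PDA = 100.5° gives DA at 141.1° from the x-axis; with |DA| = 27.5, A = (-18.07, 2.447). ∠DAF = 121.1° gives AF at 82.20° from the x-axis; with |AF| = 26.6, F = (-14.46, 28.80). Then |RF| = |F − R| = 32.23.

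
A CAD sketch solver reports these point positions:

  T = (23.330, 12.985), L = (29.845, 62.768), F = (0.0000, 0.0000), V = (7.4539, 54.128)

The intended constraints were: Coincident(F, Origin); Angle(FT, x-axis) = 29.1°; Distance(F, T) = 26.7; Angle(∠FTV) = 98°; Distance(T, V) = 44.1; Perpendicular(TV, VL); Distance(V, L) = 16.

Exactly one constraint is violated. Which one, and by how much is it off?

Distance(V, L) = 16 — off by 8.00.

F = (0.00, 0.00) ✓; FT at 29.10° ✓; |FT| = 26.70 ✓; ∠FTV = 98.00° ✓; |TV| = 44.10 ✓; ∠(TV, VL) = 90.00° ✓; |VL| = 24.00 ✗.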